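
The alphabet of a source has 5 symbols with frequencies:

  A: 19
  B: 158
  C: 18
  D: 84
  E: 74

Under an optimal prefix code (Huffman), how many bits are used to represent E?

Repeatedly merge the two smallest:
C(18) + A(19) → 37
37 + E(74) → 111
D(84) + 111 → 195
B(158) + 195 → 353
The subtree containing E is merged 3 times, so code length = 3.

3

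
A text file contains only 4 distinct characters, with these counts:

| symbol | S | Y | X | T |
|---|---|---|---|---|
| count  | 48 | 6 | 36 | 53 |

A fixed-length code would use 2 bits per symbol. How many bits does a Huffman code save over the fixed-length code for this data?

Fixed-length: 2 bits × 143 symbols = 286 bits.
Huffman merges:
Y(6) + X(36) → 42
42 + S(48) → 90
T(53) + 90 → 143
Huffman total = 42 + 90 + 143 = 275 bits.
Saving = 286 − 275 = 11 bits.

11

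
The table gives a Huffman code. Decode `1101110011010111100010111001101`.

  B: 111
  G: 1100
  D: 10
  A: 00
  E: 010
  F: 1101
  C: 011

FGFCGEBAF

Read left to right; each codeword is recognised as soon as it completes (prefix code):
  1101→F | 1100→G | 1101→F | 011→C | 1100→G | 010→E | 111→B | 00→A | 1101→F
Decoded message: FGFCGEBAF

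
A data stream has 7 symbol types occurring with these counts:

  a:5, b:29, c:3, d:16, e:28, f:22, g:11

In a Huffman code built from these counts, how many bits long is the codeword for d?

3

Build the tree from the bottom:
c(3) + a(5) → 8
8 + g(11) → 19
d(16) + 19 → 35
f(22) + e(28) → 50
b(29) + 35 → 64
50 + 64 → 114
d's leaf is at depth 3, giving a 3-bit codeword.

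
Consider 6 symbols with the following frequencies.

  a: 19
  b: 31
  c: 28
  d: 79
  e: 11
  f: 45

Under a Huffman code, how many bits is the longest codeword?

Merge the two lowest-weight nodes at each step:
merge e(11) and a(19): 30
merge c(28) and 30: 58
merge b(31) and f(45): 76
merge 58 and 76: 134
merge d(79) and 134: 213
Maximum depth reached is 4.

4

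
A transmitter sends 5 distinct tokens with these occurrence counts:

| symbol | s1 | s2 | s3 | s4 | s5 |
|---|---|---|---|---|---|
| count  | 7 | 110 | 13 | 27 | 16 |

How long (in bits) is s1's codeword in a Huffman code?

Build the tree from the bottom:
merge s1(7) and s3(13): 20
merge s5(16) and 20: 36
merge s4(27) and 36: 63
merge 63 and s2(110): 173
s1 sits 4 levels below the root, so its codeword is 4 bits.

4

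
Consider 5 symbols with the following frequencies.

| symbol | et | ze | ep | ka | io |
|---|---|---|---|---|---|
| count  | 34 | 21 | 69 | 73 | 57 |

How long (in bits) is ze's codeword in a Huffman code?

3

Build the tree from the bottom:
merge ze(21) and et(34): 55
merge 55 and io(57): 112
merge ep(69) and ka(73): 142
merge 112 and 142: 254
ze's leaf is at depth 3, giving a 3-bit codeword.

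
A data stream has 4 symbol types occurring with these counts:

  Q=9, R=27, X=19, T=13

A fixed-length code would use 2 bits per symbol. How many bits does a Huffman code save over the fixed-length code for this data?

Fixed-length: 2 bits × 68 symbols = 136 bits.
Huffman merges:
combine Q(9), T(13) → 22
combine X(19), 22 → 41
combine R(27), 41 → 68
Huffman total = 22 + 41 + 68 = 131 bits.
Saving = 136 − 131 = 5 bits.

5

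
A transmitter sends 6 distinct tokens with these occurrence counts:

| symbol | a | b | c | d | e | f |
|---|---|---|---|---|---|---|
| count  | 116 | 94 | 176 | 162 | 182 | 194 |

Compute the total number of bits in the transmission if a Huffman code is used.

2396

Greedily combine the two least-frequent nodes:
combine b(94), a(116) → 210
combine d(162), c(176) → 338
combine e(182), f(194) → 376
combine 210, 338 → 548
combine 376, 548 → 924
Total encoded bits = sum of merged weights = 210 + 338 + 376 + 548 + 924 = 2396.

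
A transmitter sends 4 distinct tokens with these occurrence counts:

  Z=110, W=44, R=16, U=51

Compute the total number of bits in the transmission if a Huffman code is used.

Build the Huffman tree bottom-up:
merge R(16) and W(44): 60
merge U(51) and 60: 111
merge Z(110) and 111: 221
Each symbol's bit-cost is frequency × depth; summing gives 392 bits (equivalently 60 + 111 + 221).

392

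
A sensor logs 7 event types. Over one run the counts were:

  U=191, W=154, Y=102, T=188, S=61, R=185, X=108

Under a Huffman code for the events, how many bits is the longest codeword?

4

Merge the two lowest-weight nodes at each step:
S(61) + Y(102) → 163
X(108) + W(154) → 262
163 + R(185) → 348
T(188) + U(191) → 379
262 + 348 → 610
379 + 610 → 989
Maximum depth reached is 4.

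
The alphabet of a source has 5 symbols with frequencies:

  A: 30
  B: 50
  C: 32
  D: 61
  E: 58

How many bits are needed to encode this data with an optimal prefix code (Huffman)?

524

Merge the two smallest weights repeatedly:
A(30) + C(32) → 62
B(50) + E(58) → 108
D(61) + 62 → 123
108 + 123 → 231
Each symbol's bit-cost is frequency × depth; summing gives 524 bits (equivalently 62 + 108 + 123 + 231).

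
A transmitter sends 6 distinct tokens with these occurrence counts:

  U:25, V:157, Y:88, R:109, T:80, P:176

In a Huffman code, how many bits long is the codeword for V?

2

Build the tree from the bottom:
U(25) + T(80) → 105
Y(88) + 105 → 193
R(109) + V(157) → 266
P(176) + 193 → 369
266 + 369 → 635
The subtree containing V is merged 2 times, so code length = 2.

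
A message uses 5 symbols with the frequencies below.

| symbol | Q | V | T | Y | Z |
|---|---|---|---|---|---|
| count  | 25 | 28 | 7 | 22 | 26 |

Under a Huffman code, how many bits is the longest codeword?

Merge the two lowest-weight nodes at each step:
combine T(7), Y(22) → 29
combine Q(25), Z(26) → 51
combine V(28), 29 → 57
combine 51, 57 → 108
Maximum depth reached is 3.

3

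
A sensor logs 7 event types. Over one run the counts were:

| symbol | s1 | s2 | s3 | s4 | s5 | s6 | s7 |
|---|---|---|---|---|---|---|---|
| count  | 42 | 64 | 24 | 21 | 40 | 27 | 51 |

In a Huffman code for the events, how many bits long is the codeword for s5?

3

Build the tree from the bottom:
combine s4(21), s3(24) → 45
combine s6(27), s5(40) → 67
combine s1(42), 45 → 87
combine s7(51), s2(64) → 115
combine 67, 87 → 154
combine 115, 154 → 269
s5 sits 3 levels below the root, so its codeword is 3 bits.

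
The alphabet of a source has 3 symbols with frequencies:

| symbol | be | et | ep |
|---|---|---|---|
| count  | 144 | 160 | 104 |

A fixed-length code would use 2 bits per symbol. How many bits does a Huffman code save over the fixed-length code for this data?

160

Fixed-length: 2 bits × 408 symbols = 816 bits.
Huffman merges:
merge ep(104) and be(144): 248
merge et(160) and 248: 408
Huffman total = 248 + 408 = 656 bits.
Saving = 816 − 656 = 160 bits.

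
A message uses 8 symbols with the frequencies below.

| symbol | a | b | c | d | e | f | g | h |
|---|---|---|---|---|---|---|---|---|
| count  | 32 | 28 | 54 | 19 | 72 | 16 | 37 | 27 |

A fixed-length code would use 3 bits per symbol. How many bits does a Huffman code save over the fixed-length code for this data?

Fixed-length: 3 bits × 285 symbols = 855 bits.
Huffman merges:
merge f(16) and d(19): 35
merge h(27) and b(28): 55
merge a(32) and 35: 67
merge g(37) and c(54): 91
merge 55 and 67: 122
merge e(72) and 91: 163
merge 122 and 163: 285
Huffman total = 35 + 55 + 67 + 91 + 122 + 163 + 285 = 818 bits.
Saving = 855 − 818 = 37 bits.

37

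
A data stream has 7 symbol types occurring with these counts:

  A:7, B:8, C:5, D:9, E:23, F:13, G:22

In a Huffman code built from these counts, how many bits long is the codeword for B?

Build the tree from the bottom:
combine C(5), A(7) → 12
combine B(8), D(9) → 17
combine 12, F(13) → 25
combine 17, G(22) → 39
combine E(23), 25 → 48
combine 39, 48 → 87
B's leaf is at depth 3, giving a 3-bit codeword.

3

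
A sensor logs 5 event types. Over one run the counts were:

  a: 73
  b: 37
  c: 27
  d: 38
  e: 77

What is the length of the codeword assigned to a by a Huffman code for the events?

Build the tree from the bottom:
c(27) + b(37) → 64
d(38) + 64 → 102
a(73) + e(77) → 150
102 + 150 → 252
The subtree containing a is merged 2 times, so code length = 2.

2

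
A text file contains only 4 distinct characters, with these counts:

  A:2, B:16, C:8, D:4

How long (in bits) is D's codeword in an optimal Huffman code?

Repeatedly merge the two smallest:
merge A(2) and D(4): 6
merge 6 and C(8): 14
merge 14 and B(16): 30
D's leaf is at depth 3, giving a 3-bit codeword.

3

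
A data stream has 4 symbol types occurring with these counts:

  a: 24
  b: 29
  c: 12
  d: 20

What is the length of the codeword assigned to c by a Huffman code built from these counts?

Repeatedly merge the two smallest:
merge c(12) and d(20): 32
merge a(24) and b(29): 53
merge 32 and 53: 85
c sits 2 levels below the root, so its codeword is 2 bits.

2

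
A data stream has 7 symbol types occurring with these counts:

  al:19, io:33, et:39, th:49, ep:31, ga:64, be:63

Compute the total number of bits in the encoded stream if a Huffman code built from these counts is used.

Build the Huffman tree bottom-up:
combine al(19), ep(31) → 50
combine io(33), et(39) → 72
combine th(49), 50 → 99
combine be(63), ga(64) → 127
combine 72, 99 → 171
combine 127, 171 → 298
Each symbol's bit-cost is frequency × depth; summing gives 817 bits (equivalently 50 + 72 + 99 + 127 + 171 + 298).

817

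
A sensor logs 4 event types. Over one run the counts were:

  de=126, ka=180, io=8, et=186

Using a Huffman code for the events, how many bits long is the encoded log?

Merge the two smallest weights repeatedly:
merge io(8) and de(126): 134
merge 134 and ka(180): 314
merge et(186) and 314: 500
Each symbol's bit-cost is frequency × depth; summing gives 948 bits (equivalently 134 + 314 + 500).

948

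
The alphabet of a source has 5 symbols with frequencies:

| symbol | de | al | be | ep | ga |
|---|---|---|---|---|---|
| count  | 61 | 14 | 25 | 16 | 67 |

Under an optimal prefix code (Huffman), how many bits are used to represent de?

2

Repeatedly merge the two smallest:
combine al(14), ep(16) → 30
combine be(25), 30 → 55
combine 55, de(61) → 116
combine ga(67), 116 → 183
de's leaf is at depth 2, giving a 2-bit codeword.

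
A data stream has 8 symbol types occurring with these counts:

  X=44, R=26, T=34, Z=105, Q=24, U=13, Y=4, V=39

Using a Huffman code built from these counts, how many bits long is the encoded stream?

775

Build the Huffman tree bottom-up:
Y(4) + U(13) → 17
17 + Q(24) → 41
R(26) + T(34) → 60
V(39) + 41 → 80
X(44) + 60 → 104
80 + 104 → 184
Z(105) + 184 → 289
Total encoded bits = sum of merged weights = 17 + 41 + 60 + 80 + 104 + 184 + 289 = 775.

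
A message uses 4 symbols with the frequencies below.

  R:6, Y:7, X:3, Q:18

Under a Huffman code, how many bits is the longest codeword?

3

Merge the two lowest-weight nodes at each step:
X(3) + R(6) → 9
Y(7) + 9 → 16
16 + Q(18) → 34
Maximum depth reached is 3.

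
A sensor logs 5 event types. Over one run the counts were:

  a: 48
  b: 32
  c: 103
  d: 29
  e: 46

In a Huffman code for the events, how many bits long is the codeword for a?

Build the tree from the bottom:
merge d(29) and b(32): 61
merge e(46) and a(48): 94
merge 61 and 94: 155
merge c(103) and 155: 258
a's leaf is at depth 3, giving a 3-bit codeword.

3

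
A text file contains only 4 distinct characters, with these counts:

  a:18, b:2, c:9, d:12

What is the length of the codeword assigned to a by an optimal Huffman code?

1

Huffman merges, smallest pair first:
merge b(2) and c(9): 11
merge 11 and d(12): 23
merge a(18) and 23: 41
a sits one level below the root: a 1-bit codeword.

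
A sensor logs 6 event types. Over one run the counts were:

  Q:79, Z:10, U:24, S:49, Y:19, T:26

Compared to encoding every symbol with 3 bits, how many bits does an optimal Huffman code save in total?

Fixed-length: 3 bits × 207 symbols = 621 bits.
Huffman merges:
Z(10) + Y(19) → 29
U(24) + T(26) → 50
29 + S(49) → 78
50 + 78 → 128
Q(79) + 128 → 207
Huffman total = 29 + 50 + 78 + 128 + 207 = 492 bits.
Saving = 621 − 492 = 129 bits.

129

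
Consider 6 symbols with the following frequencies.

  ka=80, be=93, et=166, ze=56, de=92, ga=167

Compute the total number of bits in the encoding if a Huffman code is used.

1629

Greedily combine the two least-frequent nodes:
merge ze(56) and ka(80): 136
merge de(92) and be(93): 185
merge 136 and et(166): 302
merge ga(167) and 185: 352
merge 302 and 352: 654
Each symbol's bit-cost is frequency × depth; summing gives 1629 bits (equivalently 136 + 185 + 302 + 352 + 654).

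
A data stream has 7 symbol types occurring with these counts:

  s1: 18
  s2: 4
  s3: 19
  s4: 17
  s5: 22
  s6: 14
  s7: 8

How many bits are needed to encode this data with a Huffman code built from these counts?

277

Greedily combine the two least-frequent nodes:
s2(4) + s7(8) → 12
12 + s6(14) → 26
s4(17) + s1(18) → 35
s3(19) + s5(22) → 41
26 + 35 → 61
41 + 61 → 102
Each symbol's bit-cost is frequency × depth; summing gives 277 bits (equivalently 12 + 26 + 35 + 41 + 61 + 102).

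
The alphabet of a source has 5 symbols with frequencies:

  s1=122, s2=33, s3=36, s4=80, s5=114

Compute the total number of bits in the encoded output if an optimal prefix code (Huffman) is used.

Merge the two smallest weights repeatedly:
s2(33) + s3(36) → 69
69 + s4(80) → 149
s5(114) + s1(122) → 236
149 + 236 → 385
The encoded length is the sum of every internal node's weight: 69 + 149 + 236 + 385 = 839 bits.

839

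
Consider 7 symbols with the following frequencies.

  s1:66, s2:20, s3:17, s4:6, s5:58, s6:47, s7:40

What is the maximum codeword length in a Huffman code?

5

Merge the two lowest-weight nodes at each step:
combine s4(6), s3(17) → 23
combine s2(20), 23 → 43
combine s7(40), 43 → 83
combine s6(47), s5(58) → 105
combine s1(66), 83 → 149
combine 105, 149 → 254
The first pair merged (s4, s3) ends up deepest, at depth 5.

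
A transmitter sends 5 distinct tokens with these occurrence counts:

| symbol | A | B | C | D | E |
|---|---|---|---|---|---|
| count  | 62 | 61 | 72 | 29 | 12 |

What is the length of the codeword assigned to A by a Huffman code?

2

Build the tree from the bottom:
E(12) + D(29) → 41
41 + B(61) → 102
A(62) + C(72) → 134
102 + 134 → 236
The subtree containing A is merged 2 times, so code length = 2.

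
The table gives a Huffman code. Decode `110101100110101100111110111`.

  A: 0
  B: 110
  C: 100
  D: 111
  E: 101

BECBECDBD

Read left to right; each codeword is recognised as soon as it completes (prefix code):
  110→B | 101→E | 100→C | 110→B | 101→E | 100→C | 111→D | 110→B | 111→D
Decoded message: BECBECDBD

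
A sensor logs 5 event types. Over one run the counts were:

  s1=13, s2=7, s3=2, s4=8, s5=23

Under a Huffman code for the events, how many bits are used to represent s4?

3

Repeatedly merge the two smallest:
merge s3(2) and s2(7): 9
merge s4(8) and 9: 17
merge s1(13) and 17: 30
merge s5(23) and 30: 53
s4's leaf is at depth 3, giving a 3-bit codeword.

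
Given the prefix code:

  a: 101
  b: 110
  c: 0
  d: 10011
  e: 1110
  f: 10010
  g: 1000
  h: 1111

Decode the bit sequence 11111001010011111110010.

Read left to right; each codeword is recognised as soon as it completes (prefix code):
  1111→h | 10010→f | 10011→d | 1111→h | 10010→f
Decoded message: hfdhf

hfdhf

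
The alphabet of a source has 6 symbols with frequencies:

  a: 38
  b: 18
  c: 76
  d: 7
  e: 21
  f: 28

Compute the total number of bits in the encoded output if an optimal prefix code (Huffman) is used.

437

Build the Huffman tree bottom-up:
combine d(7), b(18) → 25
combine e(21), 25 → 46
combine f(28), a(38) → 66
combine 46, 66 → 112
combine c(76), 112 → 188
The encoded length is the sum of every internal node's weight: 25 + 46 + 66 + 112 + 188 = 437 bits.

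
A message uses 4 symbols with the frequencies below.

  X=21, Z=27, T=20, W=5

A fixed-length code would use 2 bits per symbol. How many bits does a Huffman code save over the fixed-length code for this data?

2

Fixed-length: 2 bits × 73 symbols = 146 bits.
Huffman merges:
merge W(5) and T(20): 25
merge X(21) and 25: 46
merge Z(27) and 46: 73
Huffman total = 25 + 46 + 73 = 144 bits.
Saving = 146 − 144 = 2 bits.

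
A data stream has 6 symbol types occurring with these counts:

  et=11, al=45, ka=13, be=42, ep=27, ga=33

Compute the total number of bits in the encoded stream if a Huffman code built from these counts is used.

417

Build the Huffman tree bottom-up:
merge et(11) and ka(13): 24
merge 24 and ep(27): 51
merge ga(33) and be(42): 75
merge al(45) and 51: 96
merge 75 and 96: 171
Total encoded bits = sum of merged weights = 24 + 51 + 75 + 96 + 171 = 417.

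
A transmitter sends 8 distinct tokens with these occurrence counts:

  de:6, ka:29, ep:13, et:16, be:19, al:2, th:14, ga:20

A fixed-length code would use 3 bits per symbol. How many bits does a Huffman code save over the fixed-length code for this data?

Fixed-length: 3 bits × 119 symbols = 357 bits.
Huffman merges:
combine al(2), de(6) → 8
combine 8, ep(13) → 21
combine th(14), et(16) → 30
combine be(19), ga(20) → 39
combine 21, ka(29) → 50
combine 30, 39 → 69
combine 50, 69 → 119
Huffman total = 8 + 21 + 30 + 39 + 50 + 69 + 119 = 336 bits.
Saving = 357 − 336 = 21 bits.

21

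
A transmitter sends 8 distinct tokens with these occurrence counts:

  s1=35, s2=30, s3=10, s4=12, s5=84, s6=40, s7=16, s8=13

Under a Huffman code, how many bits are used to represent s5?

2

Build the tree from the bottom:
s3(10) + s4(12) → 22
s8(13) + s7(16) → 29
22 + 29 → 51
s2(30) + s1(35) → 65
s6(40) + 51 → 91
65 + s5(84) → 149
91 + 149 → 240
s5's leaf is at depth 2, giving a 2-bit codeword.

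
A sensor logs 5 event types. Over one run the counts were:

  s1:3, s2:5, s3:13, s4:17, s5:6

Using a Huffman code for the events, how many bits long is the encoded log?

93

Build the Huffman tree bottom-up:
merge s1(3) and s2(5): 8
merge s5(6) and 8: 14
merge s3(13) and 14: 27
merge s4(17) and 27: 44
Each symbol's bit-cost is frequency × depth; summing gives 93 bits (equivalently 8 + 14 + 27 + 44).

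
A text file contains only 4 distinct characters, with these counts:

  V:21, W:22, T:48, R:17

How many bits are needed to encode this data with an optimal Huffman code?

Build the Huffman tree bottom-up:
R(17) + V(21) → 38
W(22) + 38 → 60
T(48) + 60 → 108
Each symbol's bit-cost is frequency × depth; summing gives 206 bits (equivalently 38 + 60 + 108).

206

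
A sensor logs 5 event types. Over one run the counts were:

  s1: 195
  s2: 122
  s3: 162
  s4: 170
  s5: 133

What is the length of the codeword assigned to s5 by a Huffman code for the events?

3

Repeatedly merge the two smallest:
s2(122) + s5(133) → 255
s3(162) + s4(170) → 332
s1(195) + 255 → 450
332 + 450 → 782
s5's leaf is at depth 3, giving a 3-bit codeword.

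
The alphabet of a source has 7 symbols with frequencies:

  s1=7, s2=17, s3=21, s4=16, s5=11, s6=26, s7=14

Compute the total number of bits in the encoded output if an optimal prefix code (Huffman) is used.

Build the Huffman tree bottom-up:
merge s1(7) and s5(11): 18
merge s7(14) and s4(16): 30
merge s2(17) and 18: 35
merge s3(21) and s6(26): 47
merge 30 and 35: 65
merge 47 and 65: 112
Total encoded bits = sum of merged weights = 18 + 30 + 35 + 47 + 65 + 112 = 307.

307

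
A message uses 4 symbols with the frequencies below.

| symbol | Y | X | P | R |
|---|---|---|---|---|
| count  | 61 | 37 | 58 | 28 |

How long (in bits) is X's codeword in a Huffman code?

2

Huffman merges, smallest pair first:
combine R(28), X(37) → 65
combine P(58), Y(61) → 119
combine 65, 119 → 184
X sits 2 levels below the root, so its codeword is 2 bits.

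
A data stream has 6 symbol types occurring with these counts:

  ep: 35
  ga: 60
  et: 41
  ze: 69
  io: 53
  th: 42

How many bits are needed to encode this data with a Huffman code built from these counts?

771

Greedily combine the two least-frequent nodes:
ep(35) + et(41) → 76
th(42) + io(53) → 95
ga(60) + ze(69) → 129
76 + 95 → 171
129 + 171 → 300
The encoded length is the sum of every internal node's weight: 76 + 95 + 129 + 171 + 300 = 771 bits.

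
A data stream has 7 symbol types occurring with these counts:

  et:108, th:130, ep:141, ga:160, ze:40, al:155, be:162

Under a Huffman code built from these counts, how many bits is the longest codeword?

4

Merge the two lowest-weight nodes at each step:
merge ze(40) and et(108): 148
merge th(130) and ep(141): 271
merge 148 and al(155): 303
merge ga(160) and be(162): 322
merge 271 and 303: 574
merge 322 and 574: 896
The first pair merged (ze, et) ends up deepest, at depth 4.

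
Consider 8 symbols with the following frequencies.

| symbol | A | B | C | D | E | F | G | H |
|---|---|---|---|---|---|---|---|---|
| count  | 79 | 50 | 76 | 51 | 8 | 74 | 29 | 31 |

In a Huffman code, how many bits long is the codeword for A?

2

Repeatedly merge the two smallest:
merge E(8) and G(29): 37
merge H(31) and 37: 68
merge B(50) and D(51): 101
merge 68 and F(74): 142
merge C(76) and A(79): 155
merge 101 and 142: 243
merge 155 and 243: 398
The subtree containing A is merged 2 times, so code length = 2.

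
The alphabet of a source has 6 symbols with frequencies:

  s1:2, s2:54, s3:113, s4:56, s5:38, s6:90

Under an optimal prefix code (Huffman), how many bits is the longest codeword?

Merge the two lowest-weight nodes at each step:
combine s1(2), s5(38) → 40
combine 40, s2(54) → 94
combine s4(56), s6(90) → 146
combine 94, s3(113) → 207
combine 146, 207 → 353
The first pair merged (s1, s5) ends up deepest, at depth 4.

4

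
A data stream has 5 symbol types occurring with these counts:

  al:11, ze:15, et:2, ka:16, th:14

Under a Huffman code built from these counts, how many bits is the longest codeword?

Merge the two lowest-weight nodes at each step:
combine et(2), al(11) → 13
combine 13, th(14) → 27
combine ze(15), ka(16) → 31
combine 27, 31 → 58
The rarest symbols sit at the bottom; the longest codeword is 3 bits.

3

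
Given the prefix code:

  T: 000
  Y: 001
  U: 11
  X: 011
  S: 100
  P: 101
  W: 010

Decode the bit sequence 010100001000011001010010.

WSYTXYWW

Read left to right; each codeword is recognised as soon as it completes (prefix code):
  010→W | 100→S | 001→Y | 000→T | 011→X | 001→Y | 010→W | 010→W
Decoded message: WSYTXYWW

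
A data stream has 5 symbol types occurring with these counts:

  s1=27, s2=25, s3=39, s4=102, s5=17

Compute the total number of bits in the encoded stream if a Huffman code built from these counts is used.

426

Build the Huffman tree bottom-up:
s5(17) + s2(25) → 42
s1(27) + s3(39) → 66
42 + 66 → 108
s4(102) + 108 → 210
Total encoded bits = sum of merged weights = 42 + 66 + 108 + 210 = 426.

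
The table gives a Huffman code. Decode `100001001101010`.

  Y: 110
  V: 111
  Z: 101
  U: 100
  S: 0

Read left to right; each codeword is recognised as soon as it completes (prefix code):
  100→U | 0→S | 0→S | 100→U | 110→Y | 101→Z | 0→S
Decoded message: USSUYZS

USSUYZS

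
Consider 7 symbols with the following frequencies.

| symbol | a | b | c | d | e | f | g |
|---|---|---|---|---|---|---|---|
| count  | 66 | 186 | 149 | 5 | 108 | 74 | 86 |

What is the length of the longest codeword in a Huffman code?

4

Merge the two lowest-weight nodes at each step:
combine d(5), a(66) → 71
combine 71, f(74) → 145
combine g(86), e(108) → 194
combine 145, c(149) → 294
combine b(186), 194 → 380
combine 294, 380 → 674
The first pair merged (d, a) ends up deepest, at depth 4.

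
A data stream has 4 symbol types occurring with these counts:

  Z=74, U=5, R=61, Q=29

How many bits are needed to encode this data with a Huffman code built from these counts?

298

Build the Huffman tree bottom-up:
U(5) + Q(29) → 34
34 + R(61) → 95
Z(74) + 95 → 169
The encoded length is the sum of every internal node's weight: 34 + 95 + 169 = 298 bits.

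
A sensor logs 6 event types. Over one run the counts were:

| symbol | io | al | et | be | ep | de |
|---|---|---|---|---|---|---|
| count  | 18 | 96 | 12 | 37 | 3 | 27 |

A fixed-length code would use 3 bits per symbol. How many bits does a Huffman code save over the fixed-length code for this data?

Fixed-length: 3 bits × 193 symbols = 579 bits.
Huffman merges:
ep(3) + et(12) → 15
15 + io(18) → 33
de(27) + 33 → 60
be(37) + 60 → 97
al(96) + 97 → 193
Huffman total = 15 + 33 + 60 + 97 + 193 = 398 bits.
Saving = 579 − 398 = 181 bits.

181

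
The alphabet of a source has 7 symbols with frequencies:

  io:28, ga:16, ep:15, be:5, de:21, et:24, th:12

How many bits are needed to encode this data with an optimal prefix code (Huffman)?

328

Build the Huffman tree bottom-up:
merge be(5) and th(12): 17
merge ep(15) and ga(16): 31
merge 17 and de(21): 38
merge et(24) and io(28): 52
merge 31 and 38: 69
merge 52 and 69: 121
The encoded length is the sum of every internal node's weight: 17 + 31 + 38 + 52 + 69 + 121 = 328 bits.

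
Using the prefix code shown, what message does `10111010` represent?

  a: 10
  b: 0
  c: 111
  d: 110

acba

Read left to right; each codeword is recognised as soon as it completes (prefix code):
  10→a | 111→c | 0→b | 10→a
Decoded message: acba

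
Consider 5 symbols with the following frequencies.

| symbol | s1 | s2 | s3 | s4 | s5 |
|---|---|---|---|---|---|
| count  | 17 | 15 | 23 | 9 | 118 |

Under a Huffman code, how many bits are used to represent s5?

Build the tree from the bottom:
combine s4(9), s2(15) → 24
combine s1(17), s3(23) → 40
combine 24, 40 → 64
combine 64, s5(118) → 182
s5 sits one level below the root: a 1-bit codeword.

1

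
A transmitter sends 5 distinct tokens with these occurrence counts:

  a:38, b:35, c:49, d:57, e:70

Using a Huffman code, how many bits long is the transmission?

Greedily combine the two least-frequent nodes:
combine b(35), a(38) → 73
combine c(49), d(57) → 106
combine e(70), 73 → 143
combine 106, 143 → 249
Total encoded bits = sum of merged weights = 73 + 106 + 143 + 249 = 571.

571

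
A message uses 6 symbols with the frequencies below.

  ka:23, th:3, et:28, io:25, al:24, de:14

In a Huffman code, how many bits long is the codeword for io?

2

Build the tree from the bottom:
combine th(3), de(14) → 17
combine 17, ka(23) → 40
combine al(24), io(25) → 49
combine et(28), 40 → 68
combine 49, 68 → 117
io sits 2 levels below the root, so its codeword is 2 bits.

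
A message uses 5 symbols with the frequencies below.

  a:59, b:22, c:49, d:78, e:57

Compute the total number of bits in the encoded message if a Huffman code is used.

601

Greedily combine the two least-frequent nodes:
combine b(22), c(49) → 71
combine e(57), a(59) → 116
combine 71, d(78) → 149
combine 116, 149 → 265
Each symbol's bit-cost is frequency × depth; summing gives 601 bits (equivalently 71 + 116 + 149 + 265).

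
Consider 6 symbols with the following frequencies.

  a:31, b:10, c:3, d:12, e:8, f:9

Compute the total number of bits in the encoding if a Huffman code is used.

Merge the two smallest weights repeatedly:
combine c(3), e(8) → 11
combine f(9), b(10) → 19
combine 11, d(12) → 23
combine 19, 23 → 42
combine a(31), 42 → 73
Total encoded bits = sum of merged weights = 11 + 19 + 23 + 42 + 73 = 168.

168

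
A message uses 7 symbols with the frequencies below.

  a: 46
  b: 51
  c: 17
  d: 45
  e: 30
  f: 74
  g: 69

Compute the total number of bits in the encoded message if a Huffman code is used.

Build the Huffman tree bottom-up:
merge c(17) and e(30): 47
merge d(45) and a(46): 91
merge 47 and b(51): 98
merge g(69) and f(74): 143
merge 91 and 98: 189
merge 143 and 189: 332
Each symbol's bit-cost is frequency × depth; summing gives 900 bits (equivalently 47 + 91 + 98 + 143 + 189 + 332).

900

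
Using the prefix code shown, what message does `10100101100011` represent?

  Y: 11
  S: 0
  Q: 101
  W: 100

Read left to right; each codeword is recognised as soon as it completes (prefix code):
  101→Q | 0→S | 0→S | 101→Q | 100→W | 0→S | 11→Y
Decoded message: QSSQWSY

QSSQWSY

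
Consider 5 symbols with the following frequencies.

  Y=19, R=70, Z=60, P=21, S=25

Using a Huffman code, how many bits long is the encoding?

Build the Huffman tree bottom-up:
combine Y(19), P(21) → 40
combine S(25), 40 → 65
combine Z(60), 65 → 125
combine R(70), 125 → 195
The encoded length is the sum of every internal node's weight: 40 + 65 + 125 + 195 = 425 bits.

425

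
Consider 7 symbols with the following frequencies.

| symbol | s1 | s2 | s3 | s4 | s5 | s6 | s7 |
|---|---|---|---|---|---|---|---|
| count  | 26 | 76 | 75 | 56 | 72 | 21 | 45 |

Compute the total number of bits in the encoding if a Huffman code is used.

1009

Merge the two smallest weights repeatedly:
s6(21) + s1(26) → 47
s7(45) + 47 → 92
s4(56) + s5(72) → 128
s3(75) + s2(76) → 151
92 + 128 → 220
151 + 220 → 371
Total encoded bits = sum of merged weights = 47 + 92 + 128 + 151 + 220 + 371 = 1009.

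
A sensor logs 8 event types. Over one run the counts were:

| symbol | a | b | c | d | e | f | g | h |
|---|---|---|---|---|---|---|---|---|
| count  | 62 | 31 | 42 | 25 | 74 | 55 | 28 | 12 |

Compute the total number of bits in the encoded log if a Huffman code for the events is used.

Merge the two smallest weights repeatedly:
merge h(12) and d(25): 37
merge g(28) and b(31): 59
merge 37 and c(42): 79
merge f(55) and 59: 114
merge a(62) and e(74): 136
merge 79 and 114: 193
merge 136 and 193: 329
Each symbol's bit-cost is frequency × depth; summing gives 947 bits (equivalently 37 + 59 + 79 + 114 + 136 + 193 + 329).

947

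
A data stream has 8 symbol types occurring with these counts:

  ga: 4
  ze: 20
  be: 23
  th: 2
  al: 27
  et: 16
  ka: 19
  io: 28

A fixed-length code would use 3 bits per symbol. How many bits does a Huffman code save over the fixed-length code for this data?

Fixed-length: 3 bits × 139 symbols = 417 bits.
Huffman merges:
combine th(2), ga(4) → 6
combine 6, et(16) → 22
combine ka(19), ze(20) → 39
combine 22, be(23) → 45
combine al(27), io(28) → 55
combine 39, 45 → 84
combine 55, 84 → 139
Huffman total = 6 + 22 + 39 + 45 + 55 + 84 + 139 = 390 bits.
Saving = 417 − 390 = 27 bits.

27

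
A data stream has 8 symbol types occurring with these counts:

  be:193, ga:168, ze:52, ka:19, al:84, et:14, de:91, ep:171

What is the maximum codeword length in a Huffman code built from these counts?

5

Merge the two lowest-weight nodes at each step:
merge et(14) and ka(19): 33
merge 33 and ze(52): 85
merge al(84) and 85: 169
merge de(91) and ga(168): 259
merge 169 and ep(171): 340
merge be(193) and 259: 452
merge 340 and 452: 792
The rarest symbols sit at the bottom; the longest codeword is 5 bits.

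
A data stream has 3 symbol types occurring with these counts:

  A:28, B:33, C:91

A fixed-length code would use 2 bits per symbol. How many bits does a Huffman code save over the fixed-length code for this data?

Fixed-length: 2 bits × 152 symbols = 304 bits.
Huffman merges:
merge A(28) and B(33): 61
merge 61 and C(91): 152
Huffman total = 61 + 152 = 213 bits.
Saving = 304 − 213 = 91 bits.

91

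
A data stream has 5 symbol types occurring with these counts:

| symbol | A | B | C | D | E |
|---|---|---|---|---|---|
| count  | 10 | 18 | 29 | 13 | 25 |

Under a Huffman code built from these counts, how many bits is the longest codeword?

3

Merge the two lowest-weight nodes at each step:
merge A(10) and D(13): 23
merge B(18) and 23: 41
merge E(25) and C(29): 54
merge 41 and 54: 95
The rarest symbols sit at the bottom; the longest codeword is 3 bits.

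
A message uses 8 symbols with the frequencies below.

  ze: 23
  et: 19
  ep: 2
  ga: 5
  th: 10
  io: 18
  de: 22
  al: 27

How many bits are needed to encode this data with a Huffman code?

352

Merge the two smallest weights repeatedly:
ep(2) + ga(5) → 7
7 + th(10) → 17
17 + io(18) → 35
et(19) + de(22) → 41
ze(23) + al(27) → 50
35 + 41 → 76
50 + 76 → 126
Total encoded bits = sum of merged weights = 7 + 17 + 35 + 41 + 50 + 76 + 126 = 352.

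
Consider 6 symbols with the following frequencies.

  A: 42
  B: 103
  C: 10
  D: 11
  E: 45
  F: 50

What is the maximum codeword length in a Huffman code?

4

Merge the two lowest-weight nodes at each step:
C(10) + D(11) → 21
21 + A(42) → 63
E(45) + F(50) → 95
63 + 95 → 158
B(103) + 158 → 261
The rarest symbols sit at the bottom; the longest codeword is 4 bits.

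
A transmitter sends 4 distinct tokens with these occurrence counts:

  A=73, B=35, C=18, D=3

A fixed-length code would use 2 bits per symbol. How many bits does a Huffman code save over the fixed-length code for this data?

Fixed-length: 2 bits × 129 symbols = 258 bits.
Huffman merges:
combine D(3), C(18) → 21
combine 21, B(35) → 56
combine 56, A(73) → 129
Huffman total = 21 + 56 + 129 = 206 bits.
Saving = 258 − 206 = 52 bits.

52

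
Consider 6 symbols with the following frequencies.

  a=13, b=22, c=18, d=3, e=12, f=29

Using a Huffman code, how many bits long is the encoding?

Greedily combine the two least-frequent nodes:
combine d(3), e(12) → 15
combine a(13), 15 → 28
combine c(18), b(22) → 40
combine 28, f(29) → 57
combine 40, 57 → 97
Total encoded bits = sum of merged weights = 15 + 28 + 40 + 57 + 97 = 237.

237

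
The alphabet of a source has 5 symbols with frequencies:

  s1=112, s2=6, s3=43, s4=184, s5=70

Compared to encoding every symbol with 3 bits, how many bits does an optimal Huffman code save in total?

431

Fixed-length: 3 bits × 415 symbols = 1245 bits.
Huffman merges:
s2(6) + s3(43) → 49
49 + s5(70) → 119
s1(112) + 119 → 231
s4(184) + 231 → 415
Huffman total = 49 + 119 + 231 + 415 = 814 bits.
Saving = 1245 − 814 = 431 bits.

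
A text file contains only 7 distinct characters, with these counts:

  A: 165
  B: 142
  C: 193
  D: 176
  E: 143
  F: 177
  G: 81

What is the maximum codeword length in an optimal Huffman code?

3

Merge the two lowest-weight nodes at each step:
G(81) + B(142) → 223
E(143) + A(165) → 308
D(176) + F(177) → 353
C(193) + 223 → 416
308 + 353 → 661
416 + 661 → 1077
The first pair merged (G, B) ends up deepest, at depth 3.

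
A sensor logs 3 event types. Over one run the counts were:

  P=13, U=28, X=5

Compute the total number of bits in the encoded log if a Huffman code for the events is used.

64

Greedily combine the two least-frequent nodes:
X(5) + P(13) → 18
18 + U(28) → 46
Total encoded bits = sum of merged weights = 18 + 46 = 64.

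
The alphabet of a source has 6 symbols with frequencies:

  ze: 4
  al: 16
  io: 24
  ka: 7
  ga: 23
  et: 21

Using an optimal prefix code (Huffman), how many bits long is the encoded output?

228

Greedily combine the two least-frequent nodes:
combine ze(4), ka(7) → 11
combine 11, al(16) → 27
combine et(21), ga(23) → 44
combine io(24), 27 → 51
combine 44, 51 → 95
Total encoded bits = sum of merged weights = 11 + 27 + 44 + 51 + 95 = 228.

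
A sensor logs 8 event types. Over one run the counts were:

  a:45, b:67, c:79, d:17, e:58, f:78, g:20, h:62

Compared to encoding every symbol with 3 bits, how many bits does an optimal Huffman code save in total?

Fixed-length: 3 bits × 426 symbols = 1278 bits.
Huffman merges:
combine d(17), g(20) → 37
combine 37, a(45) → 82
combine e(58), h(62) → 120
combine b(67), f(78) → 145
combine c(79), 82 → 161
combine 120, 145 → 265
combine 161, 265 → 426
Huffman total = 37 + 82 + 120 + 145 + 161 + 265 + 426 = 1236 bits.
Saving = 1278 − 1236 = 42 bits.

42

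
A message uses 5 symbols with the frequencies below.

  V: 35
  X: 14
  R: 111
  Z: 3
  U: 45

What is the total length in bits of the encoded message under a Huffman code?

374

Greedily combine the two least-frequent nodes:
combine Z(3), X(14) → 17
combine 17, V(35) → 52
combine U(45), 52 → 97
combine 97, R(111) → 208
Each symbol's bit-cost is frequency × depth; summing gives 374 bits (equivalently 17 + 52 + 97 + 208).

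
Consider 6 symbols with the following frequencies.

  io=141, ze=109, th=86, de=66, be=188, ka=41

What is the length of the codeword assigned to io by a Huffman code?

2

Repeatedly merge the two smallest:
ka(41) + de(66) → 107
th(86) + 107 → 193
ze(109) + io(141) → 250
be(188) + 193 → 381
250 + 381 → 631
The subtree containing io is merged 2 times, so code length = 2.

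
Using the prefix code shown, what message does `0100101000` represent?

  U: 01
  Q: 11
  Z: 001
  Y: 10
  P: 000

Read left to right; each codeword is recognised as soon as it completes (prefix code):
  01→U | 001→Z | 01→U | 000→P
Decoded message: UZUP

UZUP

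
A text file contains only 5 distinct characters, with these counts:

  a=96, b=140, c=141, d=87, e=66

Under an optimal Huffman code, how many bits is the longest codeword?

Merge the two lowest-weight nodes at each step:
e(66) + d(87) → 153
a(96) + b(140) → 236
c(141) + 153 → 294
236 + 294 → 530
The first pair merged (e, d) ends up deepest, at depth 3.

3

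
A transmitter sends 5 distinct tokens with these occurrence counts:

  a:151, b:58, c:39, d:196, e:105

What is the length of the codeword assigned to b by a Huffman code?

Huffman merges, smallest pair first:
c(39) + b(58) → 97
97 + e(105) → 202
a(151) + d(196) → 347
202 + 347 → 549
The subtree containing b is merged 3 times, so code length = 3.

3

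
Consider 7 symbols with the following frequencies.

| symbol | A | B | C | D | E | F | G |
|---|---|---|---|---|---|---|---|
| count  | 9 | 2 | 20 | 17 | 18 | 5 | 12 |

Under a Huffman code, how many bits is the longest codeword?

5

Merge the two lowest-weight nodes at each step:
combine B(2), F(5) → 7
combine 7, A(9) → 16
combine G(12), 16 → 28
combine D(17), E(18) → 35
combine C(20), 28 → 48
combine 35, 48 → 83
The rarest symbols sit at the bottom; the longest codeword is 5 bits.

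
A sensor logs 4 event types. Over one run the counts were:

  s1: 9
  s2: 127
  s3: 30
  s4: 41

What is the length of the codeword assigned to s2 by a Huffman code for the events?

1

Repeatedly merge the two smallest:
merge s1(9) and s3(30): 39
merge 39 and s4(41): 80
merge 80 and s2(127): 207
s2 is merged only at the final step, so code length = 1.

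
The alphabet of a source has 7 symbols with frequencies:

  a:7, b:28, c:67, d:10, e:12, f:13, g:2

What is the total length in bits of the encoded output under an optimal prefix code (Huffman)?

Build the Huffman tree bottom-up:
combine g(2), a(7) → 9
combine 9, d(10) → 19
combine e(12), f(13) → 25
combine 19, 25 → 44
combine b(28), 44 → 72
combine c(67), 72 → 139
Total encoded bits = sum of merged weights = 9 + 19 + 25 + 44 + 72 + 139 = 308.

308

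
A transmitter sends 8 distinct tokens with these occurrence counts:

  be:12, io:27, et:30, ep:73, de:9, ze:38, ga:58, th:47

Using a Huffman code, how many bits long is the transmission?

Merge the two smallest weights repeatedly:
de(9) + be(12) → 21
21 + io(27) → 48
et(30) + ze(38) → 68
th(47) + 48 → 95
ga(58) + 68 → 126
ep(73) + 95 → 168
126 + 168 → 294
Each symbol's bit-cost is frequency × depth; summing gives 820 bits (equivalently 21 + 48 + 68 + 95 + 126 + 168 + 294).

820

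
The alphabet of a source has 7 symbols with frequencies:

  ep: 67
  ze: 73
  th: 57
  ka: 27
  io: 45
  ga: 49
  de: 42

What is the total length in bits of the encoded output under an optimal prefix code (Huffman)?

1007

Build the Huffman tree bottom-up:
combine ka(27), de(42) → 69
combine io(45), ga(49) → 94
combine th(57), ep(67) → 124
combine 69, ze(73) → 142
combine 94, 124 → 218
combine 142, 218 → 360
The encoded length is the sum of every internal node's weight: 69 + 94 + 124 + 142 + 218 + 360 = 1007 bits.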